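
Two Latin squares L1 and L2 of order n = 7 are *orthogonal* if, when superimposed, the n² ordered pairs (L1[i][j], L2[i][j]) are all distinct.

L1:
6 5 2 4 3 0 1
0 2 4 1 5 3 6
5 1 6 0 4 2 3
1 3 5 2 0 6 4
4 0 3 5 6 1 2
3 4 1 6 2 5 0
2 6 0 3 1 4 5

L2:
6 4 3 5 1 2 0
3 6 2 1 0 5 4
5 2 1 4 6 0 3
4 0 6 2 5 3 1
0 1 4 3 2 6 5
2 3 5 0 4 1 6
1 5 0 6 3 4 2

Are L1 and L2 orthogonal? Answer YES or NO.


Form the n² = 49 superimposed pairs (L1[i][j], L2[i][j]), row by row (rows and columns indexed from 0):
row 0: (6,6) (5,4) (2,3) (4,5) (3,1) (0,2) (1,0)
row 1: (0,3) (2,6) (4,2) (1,1) (5,0) (3,5) (6,4)
row 2: (5,5) (1,2) (6,1) (0,4) (4,6) (2,0) (3,3)
row 3: (1,4) (3,0) (5,6) (2,2) (0,5) (6,3) (4,1)
row 4: (4,0) (0,1) (3,4) (5,3) (6,2) (1,6) (2,5)
row 5: (3,2) (4,3) (1,5) (6,0) (2,4) (5,1) (0,6)
row 6: (2,1) (6,5) (0,0) (3,6) (1,3) (4,4) (5,2)
Orthogonality requires all 49 pairs distinct.
Check by first coordinate: for each symbol s of L1, list the L2 entries in the n cells where L1 = s; they must all differ.
  L1 = 0: L2 entries (in reading order) 2, 3, 4, 5, 1, 6, 0 — all 7 distinct ✓
  L1 = 1: L2 entries (in reading order) 0, 1, 2, 4, 6, 5, 3 — all 7 distinct ✓
  L1 = 2: L2 entries (in reading order) 3, 6, 0, 2, 5, 4, 1 — all 7 distinct ✓
  L1 = 3: L2 entries (in reading order) 1, 5, 3, 0, 4, 2, 6 — all 7 distinct ✓
  L1 = 4: L2 entries (in reading order) 5, 2, 6, 1, 0, 3, 4 — all 7 distinct ✓
  L1 = 5: L2 entries (in reading order) 4, 0, 5, 6, 3, 1, 2 — all 7 distinct ✓
  L1 = 6: L2 entries (in reading order) 6, 4, 1, 3, 2, 0, 5 — all 7 distinct ✓
Every symbol of L1 meets every symbol of L2 exactly once, so all 49 pairs are distinct (49 of 49).
Conclusion: YES.

YES


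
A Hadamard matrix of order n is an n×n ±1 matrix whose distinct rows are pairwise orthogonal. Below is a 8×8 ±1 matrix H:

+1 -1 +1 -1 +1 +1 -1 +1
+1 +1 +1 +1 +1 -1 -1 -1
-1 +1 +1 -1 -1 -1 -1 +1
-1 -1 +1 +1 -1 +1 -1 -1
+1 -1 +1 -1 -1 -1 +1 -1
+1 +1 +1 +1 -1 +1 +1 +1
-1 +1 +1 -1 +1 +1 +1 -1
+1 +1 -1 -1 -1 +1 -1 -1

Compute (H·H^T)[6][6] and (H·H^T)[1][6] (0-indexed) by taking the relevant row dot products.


Row 1 of H: [1, 1, 1, 1, 1, -1, -1, -1].
Row 6 of H: [-1, 1, 1, -1, 1, 1, 1, -1].
(H·H^T)[6][6] = Σ_j H[6][j]·H[6][j] = (-1)² + (1)² + (1)² + (-1)² + (1)² + (1)² + (1)² + (-1)² = 1 + 1 + 1 + 1 + 1 + 1 + 1 + 1 = 8.
(H·H^T)[1][6] = Σ_j H[1][j]·H[6][j] = (1)·(-1) + (1)·(1) + (1)·(1) + (1)·(-1) + (1)·(1) + (-1)·(1) + (-1)·(1) + (-1)·(-1) = -1 + 1 + 1 + -1 + 1 + -1 + -1 + 1 = 0.
So rows 1 and 6 are orthogonal; the diagonal entry equals n = 8.

(6,6) entry = 8; (1,6) entry = 0.


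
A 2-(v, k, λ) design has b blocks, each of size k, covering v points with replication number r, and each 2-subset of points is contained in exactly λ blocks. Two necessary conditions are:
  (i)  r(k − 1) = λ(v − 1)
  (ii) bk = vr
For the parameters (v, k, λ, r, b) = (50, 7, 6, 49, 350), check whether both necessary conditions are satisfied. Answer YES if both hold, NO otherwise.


Condition (i): r(k − 1) = 49·6 = 294; λ(v − 1) = 6·49 = 294. Match? YES.
Condition (ii): bk = 350·7 = 2450; vr = 50·49 = 2450. Match? YES.
Both conditions hold? YES.

YES


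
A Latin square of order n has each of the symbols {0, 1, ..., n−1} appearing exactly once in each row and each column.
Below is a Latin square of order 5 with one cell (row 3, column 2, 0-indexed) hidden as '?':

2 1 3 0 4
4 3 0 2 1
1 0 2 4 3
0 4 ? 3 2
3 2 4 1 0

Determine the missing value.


Row 3 contains symbols [0, 2, 3, 4] — missing [1].
Column 2 contains symbols [0, 2, 3, 4] — missing [1].
The missing symbol must appear in both missing sets; intersection = [1].
Therefore the hidden value is 1.

Missing value = 1.


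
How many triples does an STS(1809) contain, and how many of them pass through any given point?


An STS(v) is a 2-(v, 3, 1) BIBD: block size k = 3, λ = 1.
Replication: r(k − 1) = λ(v − 1) ⇒ r·2 = 1809 − 1 = 1808 ⇒ r = 904.
Block count: bk = vr ⇒ b·3 = 1809·904 = 1635336 ⇒ b = 545112.
(Check via b = v(v − 1)/6 = 1809·1808/6 = 3270672/6 = 545112.)

r = 904, b = 545112.


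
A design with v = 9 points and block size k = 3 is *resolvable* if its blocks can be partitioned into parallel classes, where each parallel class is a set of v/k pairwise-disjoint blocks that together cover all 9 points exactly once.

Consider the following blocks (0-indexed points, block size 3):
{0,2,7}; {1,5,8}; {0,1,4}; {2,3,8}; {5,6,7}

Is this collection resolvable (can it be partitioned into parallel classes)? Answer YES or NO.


v = 9, block size k = 3, number of blocks = 5.
For resolvability, blocks must partition into parallel classes of size v/k = 3.
Total blocks must therefore be a multiple of 3: 5 = 3·1 + 2 ⇒ not divisible ✗.
Resolvable? NO.

NO


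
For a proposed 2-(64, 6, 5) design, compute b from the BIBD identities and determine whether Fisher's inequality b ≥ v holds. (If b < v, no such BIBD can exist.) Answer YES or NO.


b = λv(v − 1)/(k(k − 1)) = 5·64·63/(6·5) = 20160/30 = 672.
Compare with v = 64: b ≥ v, so Fisher's inequality holds.

YES


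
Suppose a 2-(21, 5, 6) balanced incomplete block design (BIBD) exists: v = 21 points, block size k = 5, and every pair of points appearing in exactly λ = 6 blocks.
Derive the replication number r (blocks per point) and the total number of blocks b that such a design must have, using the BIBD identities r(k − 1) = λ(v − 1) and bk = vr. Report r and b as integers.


Any 2-(v, k, λ) BIBD satisfies two necessary conditions:
  (i)  Each point sits in r blocks, and counting incidences through any fixed point gives r(k − 1) = λ(v − 1), so r = λ(v − 1)/(k − 1).
  (ii) Total incidences bk = vr, so b = vr/k.
Step 1: r = λ(v − 1)/(k − 1) = 6·(21 − 1)/(5 − 1) = 6·20/4 = 120/4 = 30.
Step 2: b = vr/k = 21·30/5 = 630/5 = 126.
Check integrality: r = 30 ∈ Z ✓, b = 126 ∈ Z ✓.
(These identities are necessary conditions: they determine r and b for any design with these parameters, but do not by themselves prove that one exists.)

r = 30, b = 126.


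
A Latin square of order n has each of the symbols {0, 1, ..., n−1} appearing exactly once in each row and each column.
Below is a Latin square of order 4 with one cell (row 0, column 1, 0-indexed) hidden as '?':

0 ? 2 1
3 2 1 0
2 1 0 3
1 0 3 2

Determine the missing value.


Row 0 contains symbols [0, 1, 2] — missing [3].
Column 1 contains symbols [0, 1, 2] — missing [3].
The missing symbol must appear in both missing sets; intersection = [3].
Therefore the hidden value is 3.

Missing value = 3.


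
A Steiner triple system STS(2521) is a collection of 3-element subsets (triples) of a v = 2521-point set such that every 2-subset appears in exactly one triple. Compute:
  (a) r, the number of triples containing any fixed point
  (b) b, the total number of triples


An STS(v) is a 2-(v, 3, 1) BIBD: block size k = 3, λ = 1.
Replication: r(k − 1) = λ(v − 1) ⇒ r·2 = 2521 − 1 = 2520 ⇒ r = 1260.
Block count: b = v(v − 1)/6 = 2521·2520/6 = 6352920/6 = 1058820.

r = 1260, b = 1058820.


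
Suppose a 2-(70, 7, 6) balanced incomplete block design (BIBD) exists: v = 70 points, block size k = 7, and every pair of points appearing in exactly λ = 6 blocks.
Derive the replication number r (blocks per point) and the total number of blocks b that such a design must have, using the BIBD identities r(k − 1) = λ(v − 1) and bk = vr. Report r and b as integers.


Any 2-(v, k, λ) BIBD satisfies two necessary conditions:
  (i)  Each point sits in r blocks, and counting incidences through any fixed point gives r(k − 1) = λ(v − 1), so r = λ(v − 1)/(k − 1).
  (ii) Total incidences bk = vr, so b = vr/k.
Step 1: r = λ(v − 1)/(k − 1) = 6·(70 − 1)/(7 − 1) = 6·69/6 = 414/6 = 69.
Step 2: b = vr/k = 70·69/7 = 4830/7 = 690.
Check integrality: r = 69 ∈ Z ✓, b = 690 ∈ Z ✓.
(These identities are necessary conditions: they determine r and b for any design with these parameters, but do not by themselves prove that one exists.)

r = 69, b = 690.


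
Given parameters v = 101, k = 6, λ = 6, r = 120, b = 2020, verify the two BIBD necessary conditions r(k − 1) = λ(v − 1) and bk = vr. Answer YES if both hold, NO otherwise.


Condition (i): r(k − 1) = 120·5 = 600; λ(v − 1) = 6·100 = 600. Match? YES.
Condition (ii): bk = 2020·6 = 12120; vr = 101·120 = 12120. Match? YES.
Both conditions hold? YES.

YES


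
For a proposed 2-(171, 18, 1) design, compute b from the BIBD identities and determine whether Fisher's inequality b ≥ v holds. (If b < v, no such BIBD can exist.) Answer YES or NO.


r = λ(v − 1)/(k − 1) = 1·170/17 = 10.
b = vr/k = 171·10/18 = 95.
Fisher's inequality: b ≥ v ⇔ 95 ≥ 171? NO.

NO


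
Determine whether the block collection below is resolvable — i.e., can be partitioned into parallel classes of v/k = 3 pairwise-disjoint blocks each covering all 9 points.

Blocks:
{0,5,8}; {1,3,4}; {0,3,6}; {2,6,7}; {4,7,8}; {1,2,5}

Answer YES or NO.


v = 9, block size k = 3, number of blocks = 6.
For resolvability, blocks must partition into parallel classes of size v/k = 3.
Total blocks must therefore be a multiple of 3: 6 = 3·2 + 0 ⇒ divisible ✓.
Greedy packing gives 2 candidate class(es). Each should be a full parallel class (size 3, covers all 9 points).
  Class 1 (3 blocks): {0,5,8}; {1,3,4}; {2,6,7}. Points covered: [0, 1, 2, 3, 4, 5, 6, 7, 8].
  Class 2 (3 blocks): {0,3,6}; {4,7,8}; {1,2,5}. Points covered: [0, 1, 2, 3, 4, 5, 6, 7, 8].
All classes full (size 3)? YES. All classes cover every point? YES.
Resolvable? YES.

YES


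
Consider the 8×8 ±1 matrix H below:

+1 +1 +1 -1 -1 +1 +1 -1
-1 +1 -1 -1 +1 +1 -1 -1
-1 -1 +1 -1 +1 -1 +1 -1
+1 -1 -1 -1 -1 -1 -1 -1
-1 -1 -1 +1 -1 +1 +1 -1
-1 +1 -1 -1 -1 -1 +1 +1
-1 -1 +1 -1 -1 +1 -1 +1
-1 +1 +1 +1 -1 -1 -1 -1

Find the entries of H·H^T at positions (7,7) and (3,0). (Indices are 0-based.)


Row 0 of H: [1, 1, 1, -1, -1, 1, 1, -1].
Row 3 of H: [1, -1, -1, -1, -1, -1, -1, -1].
Row 7 of H: [-1, 1, 1, 1, -1, -1, -1, -1].
(H·H^T)[7][7] = Σ_j H[7][j]·H[7][j] = (-1)² + (1)² + (1)² + (1)² + (-1)² + (-1)² + (-1)² + (-1)² = 1 + 1 + 1 + 1 + 1 + 1 + 1 + 1 = 8.
(H·H^T)[3][0] = Σ_j H[3][j]·H[0][j] = (1)·(1) + (-1)·(1) + (-1)·(1) + (-1)·(-1) + (-1)·(-1) + (-1)·(1) + (-1)·(1) + (-1)·(-1) = 1 + -1 + -1 + 1 + 1 + -1 + -1 + 1 = 0.
So rows 3 and 0 are orthogonal; the diagonal entry equals n = 8.

(7,7) entry = 8; (3,0) entry = 0.


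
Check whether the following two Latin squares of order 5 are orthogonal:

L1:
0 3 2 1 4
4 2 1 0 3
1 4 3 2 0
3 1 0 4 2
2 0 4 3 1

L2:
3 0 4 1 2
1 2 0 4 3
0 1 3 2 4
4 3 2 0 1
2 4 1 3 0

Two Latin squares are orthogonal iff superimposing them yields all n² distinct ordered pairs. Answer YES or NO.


Form the n² = 25 superimposed pairs (L1[i][j], L2[i][j]), row by row (rows and columns indexed from 0):
row 0: (0,3) (3,0) (2,4) (1,1) (4,2)
row 1: (4,1) (2,2) (1,0) (0,4) (3,3)
row 2: (1,0) (4,1) (3,3) (2,2) (0,4)
row 3: (3,4) (1,3) (0,2) (4,0) (2,1)
row 4: (2,2) (0,4) (4,1) (3,3) (1,0)
Orthogonality requires all 25 pairs distinct.
But the pair (1,0) repeats: cell (1,2) has L1 = 1, L2 = 0, and cell (2,0) has L1 = 1, L2 = 0.
A repeated pair means some other pair never occurs (only 15 distinct pairs out of 25), so the squares are not orthogonal.
Conclusion: NO.

NO


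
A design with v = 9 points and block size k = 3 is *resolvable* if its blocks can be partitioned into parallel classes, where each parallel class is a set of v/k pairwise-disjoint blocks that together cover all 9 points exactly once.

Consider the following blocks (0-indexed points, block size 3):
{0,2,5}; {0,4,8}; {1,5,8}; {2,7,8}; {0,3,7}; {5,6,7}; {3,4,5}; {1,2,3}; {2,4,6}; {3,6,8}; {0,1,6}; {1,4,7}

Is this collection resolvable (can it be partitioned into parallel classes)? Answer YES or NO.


v = 9, block size k = 3, number of blocks = 12.
For resolvability, blocks must partition into parallel classes of size v/k = 3.
Total blocks must therefore be a multiple of 3: 12 = 3·4 + 0 ⇒ divisible ✓.
Greedy packing gives 4 candidate class(es). Each should be a full parallel class (size 3, covers all 9 points).
  Class 1 (3 blocks): {0,2,5}; {3,6,8}; {1,4,7}. Points covered: [0, 1, 2, 3, 4, 5, 6, 7, 8].
  Class 2 (3 blocks): {0,4,8}; {5,6,7}; {1,2,3}. Points covered: [0, 1, 2, 3, 4, 5, 6, 7, 8].
  Class 3 (3 blocks): {1,5,8}; {0,3,7}; {2,4,6}. Points covered: [0, 1, 2, 3, 4, 5, 6, 7, 8].
  Class 4 (3 blocks): {2,7,8}; {3,4,5}; {0,1,6}. Points covered: [0, 1, 2, 3, 4, 5, 6, 7, 8].
All classes full (size 3)? YES. All classes cover every point? YES.
Resolvable? YES.

YES


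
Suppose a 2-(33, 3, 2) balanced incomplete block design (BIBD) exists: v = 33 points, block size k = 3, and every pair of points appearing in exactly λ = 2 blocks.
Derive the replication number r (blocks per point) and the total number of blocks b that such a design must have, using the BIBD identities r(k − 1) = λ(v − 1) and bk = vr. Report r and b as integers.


Any 2-(v, k, λ) BIBD satisfies two necessary conditions:
  (i)  Each point sits in r blocks, and counting incidences through any fixed point gives r(k − 1) = λ(v − 1), so r = λ(v − 1)/(k − 1).
  (ii) Total incidences bk = vr, so b = vr/k.
Step 1: r = λ(v − 1)/(k − 1) = 2·(33 − 1)/(3 − 1) = 2·32/2 = 64/2 = 32.
Step 2: b = vr/k = 33·32/3 = 1056/3 = 352.
Check integrality: r = 32 ∈ Z ✓, b = 352 ∈ Z ✓.
(These identities are necessary conditions: they determine r and b for any design with these parameters, but do not by themselves prove that one exists.)

r = 32, b = 352.


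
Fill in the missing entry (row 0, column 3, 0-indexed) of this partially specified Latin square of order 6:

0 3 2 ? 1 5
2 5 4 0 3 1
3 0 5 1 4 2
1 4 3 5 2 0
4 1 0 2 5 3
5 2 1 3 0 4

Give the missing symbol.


Row 0 contains symbols [0, 1, 2, 3, 5] — missing [4].
Column 3 contains symbols [0, 1, 2, 3, 5] — missing [4].
The missing symbol must appear in both missing sets; intersection = [4].
Therefore the hidden value is 4.

Missing value = 4.


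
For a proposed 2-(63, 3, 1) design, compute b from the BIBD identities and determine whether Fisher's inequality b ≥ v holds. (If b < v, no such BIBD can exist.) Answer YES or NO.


r = λ(v − 1)/(k − 1) = 1·62/2 = 31.
b = vr/k = 63·31/3 = 651.
Fisher's inequality: b ≥ v ⇔ 651 ≥ 63? YES.

YES


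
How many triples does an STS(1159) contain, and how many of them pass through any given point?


An STS(v) is a 2-(v, 3, 1) BIBD: block size k = 3, λ = 1.
Replication: r(k − 1) = λ(v − 1) ⇒ r·2 = 1159 − 1 = 1158 ⇒ r = 579.
Block count: bk = vr ⇒ b·3 = 1159·579 = 671061 ⇒ b = 223687.

r = 579, b = 223687.


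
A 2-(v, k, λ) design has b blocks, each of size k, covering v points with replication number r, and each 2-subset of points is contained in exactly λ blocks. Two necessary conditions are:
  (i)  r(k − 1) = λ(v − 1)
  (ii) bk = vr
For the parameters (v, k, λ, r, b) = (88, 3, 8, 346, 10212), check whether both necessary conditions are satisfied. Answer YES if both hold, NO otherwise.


Condition (i): r(k − 1) = 346·2 = 692; λ(v − 1) = 8·87 = 696. Match? NO.
Condition (ii): bk = 10212·3 = 30636; vr = 88·346 = 30448. Match? NO.
Both conditions hold? NO.

NO


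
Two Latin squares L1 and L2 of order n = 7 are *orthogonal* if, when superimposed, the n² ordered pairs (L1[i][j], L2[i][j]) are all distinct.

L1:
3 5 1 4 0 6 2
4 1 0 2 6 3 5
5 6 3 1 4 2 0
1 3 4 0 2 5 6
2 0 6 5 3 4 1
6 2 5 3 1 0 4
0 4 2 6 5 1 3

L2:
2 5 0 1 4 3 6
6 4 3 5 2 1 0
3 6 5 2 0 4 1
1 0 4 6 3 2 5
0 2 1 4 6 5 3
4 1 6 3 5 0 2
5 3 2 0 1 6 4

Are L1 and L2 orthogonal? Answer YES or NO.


Form the n² = 49 superimposed pairs (L1[i][j], L2[i][j]), row by row (rows and columns indexed from 0):
row 0: (3,2) (5,5) (1,0) (4,1) (0,4) (6,3) (2,6)
row 1: (4,6) (1,4) (0,3) (2,5) (6,2) (3,1) (5,0)
row 2: (5,3) (6,6) (3,5) (1,2) (4,0) (2,4) (0,1)
row 3: (1,1) (3,0) (4,4) (0,6) (2,3) (5,2) (6,5)
row 4: (2,0) (0,2) (6,1) (5,4) (3,6) (4,5) (1,3)
row 5: (6,4) (2,1) (5,6) (3,3) (1,5) (0,0) (4,2)
row 6: (0,5) (4,3) (2,2) (6,0) (5,1) (1,6) (3,4)
Orthogonality requires all 49 pairs distinct.
Check by first coordinate: for each symbol s of L1, list the L2 entries in the n cells where L1 = s; they must all differ.
  L1 = 0: L2 entries (in reading order) 4, 3, 1, 6, 2, 0, 5 — all 7 distinct ✓
  L1 = 1: L2 entries (in reading order) 0, 4, 2, 1, 3, 5, 6 — all 7 distinct ✓
  L1 = 2: L2 entries (in reading order) 6, 5, 4, 3, 0, 1, 2 — all 7 distinct ✓
  L1 = 3: L2 entries (in reading order) 2, 1, 5, 0, 6, 3, 4 — all 7 distinct ✓
  L1 = 4: L2 entries (in reading order) 1, 6, 0, 4, 5, 2, 3 — all 7 distinct ✓
  L1 = 5: L2 entries (in reading order) 5, 0, 3, 2, 4, 6, 1 — all 7 distinct ✓
  L1 = 6: L2 entries (in reading order) 3, 2, 6, 5, 1, 4, 0 — all 7 distinct ✓
Every symbol of L1 meets every symbol of L2 exactly once, so all 49 pairs are distinct (49 of 49).
Conclusion: YES.

YES


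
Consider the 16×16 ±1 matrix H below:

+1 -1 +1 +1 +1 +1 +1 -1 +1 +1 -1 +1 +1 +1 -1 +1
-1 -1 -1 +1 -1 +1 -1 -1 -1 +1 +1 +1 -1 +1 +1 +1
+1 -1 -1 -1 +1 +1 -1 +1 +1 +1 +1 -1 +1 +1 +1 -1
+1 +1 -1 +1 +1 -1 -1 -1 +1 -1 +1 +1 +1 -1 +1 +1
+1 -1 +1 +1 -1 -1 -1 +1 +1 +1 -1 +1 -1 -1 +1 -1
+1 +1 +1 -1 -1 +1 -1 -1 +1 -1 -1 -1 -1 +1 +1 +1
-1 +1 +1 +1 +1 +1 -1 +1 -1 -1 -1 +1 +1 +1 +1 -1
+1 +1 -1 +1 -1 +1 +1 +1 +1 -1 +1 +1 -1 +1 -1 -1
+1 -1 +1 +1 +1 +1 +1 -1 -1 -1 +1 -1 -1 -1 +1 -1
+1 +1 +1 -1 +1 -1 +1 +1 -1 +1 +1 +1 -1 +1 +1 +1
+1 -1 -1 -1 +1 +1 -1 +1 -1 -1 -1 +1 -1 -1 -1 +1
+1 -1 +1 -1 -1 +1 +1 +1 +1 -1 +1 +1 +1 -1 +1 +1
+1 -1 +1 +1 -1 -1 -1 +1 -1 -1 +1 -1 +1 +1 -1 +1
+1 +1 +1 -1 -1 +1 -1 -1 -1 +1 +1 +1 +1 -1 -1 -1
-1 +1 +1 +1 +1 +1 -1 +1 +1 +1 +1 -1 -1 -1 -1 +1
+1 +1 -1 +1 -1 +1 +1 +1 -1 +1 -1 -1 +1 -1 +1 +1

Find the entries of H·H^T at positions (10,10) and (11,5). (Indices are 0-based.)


Row 5 of H: [1, 1, 1, -1, -1, 1, -1, -1, 1, -1, -1, -1, -1, 1, 1, 1].
Row 10 of H: [1, -1, -1, -1, 1, 1, -1, 1, -1, -1, -1, 1, -1, -1, -1, 1].
Row 11 of H: [1, -1, 1, -1, -1, 1, 1, 1, 1, -1, 1, 1, 1, -1, 1, 1].
(H·H^T)[10][10] = Σ_j H[10][j]·H[10][j] = (1)² + (-1)² + (-1)² + (-1)² + (1)² + (1)² + (-1)² + (1)² + (-1)² + (-1)² + (-1)² + (1)² + (-1)² + (-1)² + (-1)² + (1)² = 1 + 1 + 1 + 1 + 1 + 1 + 1 + 1 + 1 + 1 + 1 + 1 + 1 + 1 + 1 + 1 = 16.
(H·H^T)[11][5] = Σ_j H[11][j]·H[5][j] = (1)·(1) + (-1)·(1) + (1)·(1) + (-1)·(-1) + (-1)·(-1) + (1)·(1) + (1)·(-1) + (1)·(-1) + (1)·(1) + (-1)·(-1) + (1)·(-1) + (1)·(-1) + (1)·(-1) + (-1)·(1) + (1)·(1) + (1)·(1) = 1 + -1 + 1 + 1 + 1 + 1 + -1 + -1 + 1 + 1 + -1 + -1 + -1 + -1 + 1 + 1 = 2.
Rows 11 and 5 are not orthogonal (dot product = 2 ≠ 0), so H is not a Hadamard matrix.

(10,10) entry = 16; (11,5) entry = 2.


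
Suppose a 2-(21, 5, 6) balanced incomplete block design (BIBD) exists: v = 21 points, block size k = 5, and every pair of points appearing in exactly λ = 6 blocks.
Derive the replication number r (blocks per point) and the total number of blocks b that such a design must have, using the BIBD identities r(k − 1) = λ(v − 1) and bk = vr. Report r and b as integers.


Any 2-(v, k, λ) BIBD satisfies two necessary conditions:
  (i)  Each point sits in r blocks, and counting incidences through any fixed point gives r(k − 1) = λ(v − 1), so r = λ(v − 1)/(k − 1).
  (ii) Total incidences bk = vr, so b = vr/k.
Step 1: r = λ(v − 1)/(k − 1) = 6·(21 − 1)/(5 − 1) = 6·20/4 = 120/4 = 30.
Step 2: b = vr/k = 21·30/5 = 630/5 = 126.
Check integrality: r = 30 ∈ Z ✓, b = 126 ∈ Z ✓.
(These identities are necessary conditions: they determine r and b for any design with these parameters, but do not by themselves prove that one exists.)

r = 30, b = 126.


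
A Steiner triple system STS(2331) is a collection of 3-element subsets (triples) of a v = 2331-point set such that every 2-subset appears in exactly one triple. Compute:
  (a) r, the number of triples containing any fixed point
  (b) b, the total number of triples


An STS(v) is a 2-(v, 3, 1) BIBD: block size k = 3, λ = 1.
Replication: r(k − 1) = λ(v − 1) ⇒ r·2 = 2331 − 1 = 2330 ⇒ r = 1165.
Block count: b = v(v − 1)/6 = 2331·2330/6 = 5431230/6 = 905205.
(Check via bk = vr: 905205·3 = 2715615 = 2331·1165 = 2715615 ✓.)

r = 1165, b = 905205.


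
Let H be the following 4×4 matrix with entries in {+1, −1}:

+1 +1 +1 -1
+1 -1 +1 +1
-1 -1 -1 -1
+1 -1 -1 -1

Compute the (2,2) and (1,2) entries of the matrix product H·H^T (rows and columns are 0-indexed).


Row 1 of H: [1, -1, 1, 1].
Row 2 of H: [-1, -1, -1, -1].
(H·H^T)[2][2] = Σ_j H[2][j]·H[2][j] = (-1)² + (-1)² + (-1)² + (-1)² = 1 + 1 + 1 + 1 = 4.
(H·H^T)[1][2] = Σ_j H[1][j]·H[2][j] = (1)·(-1) + (-1)·(-1) + (1)·(-1) + (1)·(-1) = -1 + 1 + -1 + -1 = -2.
Rows 1 and 2 are not orthogonal (dot product = -2 ≠ 0), so H is not a Hadamard matrix.

(2,2) entry = 4; (1,2) entry = -2.


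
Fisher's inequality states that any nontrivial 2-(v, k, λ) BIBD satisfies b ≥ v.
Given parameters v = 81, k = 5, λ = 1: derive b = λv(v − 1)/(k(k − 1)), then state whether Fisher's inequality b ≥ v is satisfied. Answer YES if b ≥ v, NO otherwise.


b = λv(v − 1)/(k(k − 1)) = 1·81·80/(5·4) = 6480/20 = 324.
Compare with v = 81: b ≥ v, so Fisher's inequality holds.

YES


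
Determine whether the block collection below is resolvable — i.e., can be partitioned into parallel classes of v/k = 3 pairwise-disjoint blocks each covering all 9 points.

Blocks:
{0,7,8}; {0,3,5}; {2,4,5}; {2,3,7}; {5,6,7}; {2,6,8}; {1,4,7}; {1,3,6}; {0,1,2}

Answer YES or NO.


v = 9, block size k = 3, number of blocks = 9.
For resolvability, blocks must partition into parallel classes of size v/k = 3.
Total blocks must therefore be a multiple of 3: 9 = 3·3 + 0 ⇒ divisible ✓.
Consider block {2,3,7}. It intersects every other block in the collection, so no parallel class of size 3 can contain it.
Since every block must belong to some parallel class in a resolution, the collection cannot be partitioned into parallel classes.
Resolvable? NO.

NO


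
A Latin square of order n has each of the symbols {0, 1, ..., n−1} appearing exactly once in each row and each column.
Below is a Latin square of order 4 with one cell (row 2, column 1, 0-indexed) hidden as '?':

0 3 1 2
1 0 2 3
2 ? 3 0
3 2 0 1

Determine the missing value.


Row 2 contains symbols [0, 2, 3] — missing [1].
Column 1 contains symbols [0, 2, 3] — missing [1].
The missing symbol must appear in both missing sets; intersection = [1].
Therefore the hidden value is 1.

Missing value = 1.


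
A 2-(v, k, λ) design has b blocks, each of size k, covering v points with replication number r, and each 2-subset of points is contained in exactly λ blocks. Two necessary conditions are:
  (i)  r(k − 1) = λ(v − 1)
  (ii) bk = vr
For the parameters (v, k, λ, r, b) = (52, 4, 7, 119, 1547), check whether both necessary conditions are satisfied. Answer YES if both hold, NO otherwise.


Condition (i): r(k − 1) = 119·3 = 357; λ(v − 1) = 7·51 = 357. Match? YES.
Condition (ii): bk = 1547·4 = 6188; vr = 52·119 = 6188. Match? YES.
Both conditions hold? YES.

YES


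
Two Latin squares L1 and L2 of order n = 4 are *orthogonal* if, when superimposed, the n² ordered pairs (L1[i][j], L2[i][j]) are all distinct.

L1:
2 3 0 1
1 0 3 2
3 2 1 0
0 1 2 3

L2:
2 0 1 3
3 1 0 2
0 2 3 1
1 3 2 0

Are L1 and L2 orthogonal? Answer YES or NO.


Form the n² = 16 superimposed pairs (L1[i][j], L2[i][j]), row by row (rows and columns indexed from 0):
row 0: (2,2) (3,0) (0,1) (1,3)
row 1: (1,3) (0,1) (3,0) (2,2)
row 2: (3,0) (2,2) (1,3) (0,1)
row 3: (0,1) (1,3) (2,2) (3,0)
Orthogonality requires all 16 pairs distinct.
But the pair (1,3) repeats: cell (0,3) has L1 = 1, L2 = 3, and cell (1,0) has L1 = 1, L2 = 3.
A repeated pair means some other pair never occurs (only 4 distinct pairs out of 16), so the squares are not orthogonal.
Conclusion: NO.

NO


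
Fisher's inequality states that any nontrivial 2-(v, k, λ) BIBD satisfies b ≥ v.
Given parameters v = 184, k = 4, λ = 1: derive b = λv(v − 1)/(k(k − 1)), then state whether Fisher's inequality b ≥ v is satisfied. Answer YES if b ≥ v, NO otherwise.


b = λv(v − 1)/(k(k − 1)) = 1·184·183/(4·3) = 33672/12 = 2806.
Compare with v = 184: b ≥ v, so Fisher's inequality holds.

YES


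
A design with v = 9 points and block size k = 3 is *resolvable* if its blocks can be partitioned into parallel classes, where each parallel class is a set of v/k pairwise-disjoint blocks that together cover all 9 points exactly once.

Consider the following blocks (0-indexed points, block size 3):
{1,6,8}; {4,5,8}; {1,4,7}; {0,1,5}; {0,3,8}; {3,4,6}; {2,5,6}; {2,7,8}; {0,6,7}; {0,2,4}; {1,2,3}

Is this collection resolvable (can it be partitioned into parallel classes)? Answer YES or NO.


v = 9, block size k = 3, number of blocks = 11.
For resolvability, blocks must partition into parallel classes of size v/k = 3.
Total blocks must therefore be a multiple of 3: 11 = 3·3 + 2 ⇒ not divisible ✗.
Resolvable? NO.

NO


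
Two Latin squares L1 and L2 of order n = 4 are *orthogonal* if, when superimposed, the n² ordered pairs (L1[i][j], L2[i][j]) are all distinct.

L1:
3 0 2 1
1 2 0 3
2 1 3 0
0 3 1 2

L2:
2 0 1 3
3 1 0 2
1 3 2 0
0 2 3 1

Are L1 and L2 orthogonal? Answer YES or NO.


Form the n² = 16 superimposed pairs (L1[i][j], L2[i][j]), row by row (rows and columns indexed from 0):
row 0: (3,2) (0,0) (2,1) (1,3)
row 1: (1,3) (2,1) (0,0) (3,2)
row 2: (2,1) (1,3) (3,2) (0,0)
row 3: (0,0) (3,2) (1,3) (2,1)
Orthogonality requires all 16 pairs distinct.
But the pair (1,3) repeats: cell (0,3) has L1 = 1, L2 = 3, and cell (1,0) has L1 = 1, L2 = 3.
A repeated pair means some other pair never occurs (only 4 distinct pairs out of 16), so the squares are not orthogonal.
Conclusion: NO.

NO


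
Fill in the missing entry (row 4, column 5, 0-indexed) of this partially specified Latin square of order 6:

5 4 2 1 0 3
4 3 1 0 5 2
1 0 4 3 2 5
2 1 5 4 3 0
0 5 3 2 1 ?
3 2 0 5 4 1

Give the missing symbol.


Row 4 contains symbols [0, 1, 2, 3, 5] — missing [4].
Column 5 contains symbols [0, 1, 2, 3, 5] — missing [4].
The missing symbol must appear in both missing sets; intersection = [4].
Therefore the hidden value is 4.

Missing value = 4.


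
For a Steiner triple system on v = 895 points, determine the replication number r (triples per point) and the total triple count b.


An STS(v) is a 2-(v, 3, 1) BIBD: block size k = 3, λ = 1.
Replication: r(k − 1) = λ(v − 1) ⇒ r·2 = 895 − 1 = 894 ⇒ r = 447.
Block count: bk = vr ⇒ b·3 = 895·447 = 400065 ⇒ b = 133355.

r = 447, b = 133355.


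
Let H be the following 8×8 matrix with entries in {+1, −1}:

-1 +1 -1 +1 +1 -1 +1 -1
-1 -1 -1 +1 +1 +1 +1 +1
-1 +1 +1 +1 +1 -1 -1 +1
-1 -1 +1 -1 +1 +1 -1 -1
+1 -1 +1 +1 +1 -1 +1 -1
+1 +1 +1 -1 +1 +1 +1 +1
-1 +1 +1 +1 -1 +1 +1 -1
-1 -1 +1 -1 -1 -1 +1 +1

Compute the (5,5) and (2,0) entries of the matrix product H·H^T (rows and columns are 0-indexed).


Row 0 of H: [-1, 1, -1, 1, 1, -1, 1, -1].
Row 2 of H: [-1, 1, 1, 1, 1, -1, -1, 1].
Row 5 of H: [1, 1, 1, -1, 1, 1, 1, 1].
(H·H^T)[5][5] = Σ_j H[5][j]·H[5][j] = (1)² + (1)² + (1)² + (-1)² + (1)² + (1)² + (1)² + (1)² = 1 + 1 + 1 + 1 + 1 + 1 + 1 + 1 = 8.
(H·H^T)[2][0] = Σ_j H[2][j]·H[0][j] = (-1)·(-1) + (1)·(1) + (1)·(-1) + (1)·(1) + (1)·(1) + (-1)·(-1) + (-1)·(1) + (1)·(-1) = 1 + 1 + -1 + 1 + 1 + 1 + -1 + -1 = 2.
Rows 2 and 0 are not orthogonal (dot product = 2 ≠ 0), so H is not a Hadamard matrix.

(5,5) entry = 8; (2,0) entry = 2.


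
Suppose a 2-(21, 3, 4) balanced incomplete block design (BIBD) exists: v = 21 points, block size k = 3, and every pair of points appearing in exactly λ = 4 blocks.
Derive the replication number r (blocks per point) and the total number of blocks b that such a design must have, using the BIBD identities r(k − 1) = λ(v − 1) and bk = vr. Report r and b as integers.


Any 2-(v, k, λ) BIBD satisfies two necessary conditions:
  (i)  Each point sits in r blocks, and counting incidences through any fixed point gives r(k − 1) = λ(v − 1), so r = λ(v − 1)/(k − 1).
  (ii) Total incidences bk = vr, so b = vr/k.
Step 1: r = λ(v − 1)/(k − 1) = 4·(21 − 1)/(3 − 1) = 4·20/2 = 80/2 = 40.
Step 2: b = vr/k = 21·40/3 = 840/3 = 280.
Check integrality: r = 40 ∈ Z ✓, b = 280 ∈ Z ✓.
(These identities are necessary conditions: they determine r and b for any design with these parameters, but do not by themselves prove that one exists.)

r = 40, b = 280.


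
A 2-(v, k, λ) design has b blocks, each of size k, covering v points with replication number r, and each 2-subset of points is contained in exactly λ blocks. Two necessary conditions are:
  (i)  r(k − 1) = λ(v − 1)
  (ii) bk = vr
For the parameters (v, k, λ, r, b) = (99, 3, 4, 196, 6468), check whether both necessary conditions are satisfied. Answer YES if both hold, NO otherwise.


Condition (i): r(k − 1) = 196·2 = 392; λ(v − 1) = 4·98 = 392. Match? YES.
Condition (ii): bk = 6468·3 = 19404; vr = 99·196 = 19404. Match? YES.
Both conditions hold? YES.

YES


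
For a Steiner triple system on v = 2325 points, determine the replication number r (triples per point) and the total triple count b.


An STS(v) is a 2-(v, 3, 1) BIBD: block size k = 3, λ = 1.
Replication: r(k − 1) = λ(v − 1) ⇒ r·2 = 2325 − 1 = 2324 ⇒ r = 1162.
Block count: b = v(v − 1)/6 = 2325·2324/6 = 5403300/6 = 900550.
(Check via bk = vr: 900550·3 = 2701650 = 2325·1162 = 2701650 ✓.)

r = 1162, b = 900550.


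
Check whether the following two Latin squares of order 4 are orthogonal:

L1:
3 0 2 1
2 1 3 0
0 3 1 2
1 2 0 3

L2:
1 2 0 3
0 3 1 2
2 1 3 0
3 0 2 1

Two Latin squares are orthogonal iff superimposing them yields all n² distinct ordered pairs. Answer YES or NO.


Form the n² = 16 superimposed pairs (L1[i][j], L2[i][j]), row by row (rows and columns indexed from 0):
row 0: (3,1) (0,2) (2,0) (1,3)
row 1: (2,0) (1,3) (3,1) (0,2)
row 2: (0,2) (3,1) (1,3) (2,0)
row 3: (1,3) (2,0) (0,2) (3,1)
Orthogonality requires all 16 pairs distinct.
But the pair (2,0) repeats: cell (0,2) has L1 = 2, L2 = 0, and cell (1,0) has L1 = 2, L2 = 0.
A repeated pair means some other pair never occurs (only 4 distinct pairs out of 16), so the squares are not orthogonal.
Conclusion: NO.

NO


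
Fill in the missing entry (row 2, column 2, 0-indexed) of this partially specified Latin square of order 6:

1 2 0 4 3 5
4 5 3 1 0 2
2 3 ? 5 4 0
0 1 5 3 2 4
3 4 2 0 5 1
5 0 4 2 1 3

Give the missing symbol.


Row 2 contains symbols [0, 2, 3, 4, 5] — missing [1].
Column 2 contains symbols [0, 2, 3, 4, 5] — missing [1].
The missing symbol must appear in both missing sets; intersection = [1].
Therefore the hidden value is 1.

Missing value = 1.


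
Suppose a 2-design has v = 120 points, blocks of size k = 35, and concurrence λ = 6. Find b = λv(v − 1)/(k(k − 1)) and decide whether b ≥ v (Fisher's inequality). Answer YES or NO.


r = λ(v − 1)/(k − 1) = 6·119/34 = 21.
b = vr/k = 120·21/35 = 72.
Fisher's inequality: b ≥ v ⇔ 72 ≥ 120? NO.

NO


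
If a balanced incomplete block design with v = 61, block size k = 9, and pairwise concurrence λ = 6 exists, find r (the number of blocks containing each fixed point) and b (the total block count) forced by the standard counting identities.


Any 2-(v, k, λ) BIBD satisfies two necessary conditions:
  (i)  Each point sits in r blocks, and counting incidences through any fixed point gives r(k − 1) = λ(v − 1), so r = λ(v − 1)/(k − 1).
  (ii) Total incidences bk = vr, so b = vr/k.
Step 1: r = λ(v − 1)/(k − 1) = 6·(61 − 1)/(9 − 1) = 6·60/8 = 360/8 = 45.
Step 2: b = vr/k = 61·45/9 = 2745/9 = 305.
Check integrality: r = 45 ∈ Z ✓, b = 305 ∈ Z ✓.
(These identities are necessary conditions: they determine r and b for any design with these parameters, but do not by themselves prove that one exists.)

r = 45, b = 305.


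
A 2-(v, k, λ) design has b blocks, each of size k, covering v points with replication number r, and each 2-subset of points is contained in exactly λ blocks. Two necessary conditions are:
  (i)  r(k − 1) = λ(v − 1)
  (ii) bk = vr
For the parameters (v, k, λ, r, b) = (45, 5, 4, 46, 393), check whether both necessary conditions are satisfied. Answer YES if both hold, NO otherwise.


Condition (i): r(k − 1) = 46·4 = 184; λ(v − 1) = 4·44 = 176. Match? NO.
Condition (ii): bk = 393·5 = 1965; vr = 45·46 = 2070. Match? NO.
Both conditions hold? NO.

NO


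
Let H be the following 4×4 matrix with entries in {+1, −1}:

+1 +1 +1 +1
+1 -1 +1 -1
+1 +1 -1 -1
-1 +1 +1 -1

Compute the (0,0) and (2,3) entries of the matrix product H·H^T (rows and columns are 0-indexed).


Row 0 of H: [1, 1, 1, 1].
Row 2 of H: [1, 1, -1, -1].
Row 3 of H: [-1, 1, 1, -1].
(H·H^T)[0][0] = Σ_j H[0][j]·H[0][j] = (1)² + (1)² + (1)² + (1)² = 1 + 1 + 1 + 1 = 4.
(H·H^T)[2][3] = Σ_j H[2][j]·H[3][j] = (1)·(-1) + (1)·(1) + (-1)·(1) + (-1)·(-1) = -1 + 1 + -1 + 1 = 0.
So rows 2 and 3 are orthogonal; the diagonal entry equals n = 4.

(0,0) entry = 4; (2,3) entry = 0.


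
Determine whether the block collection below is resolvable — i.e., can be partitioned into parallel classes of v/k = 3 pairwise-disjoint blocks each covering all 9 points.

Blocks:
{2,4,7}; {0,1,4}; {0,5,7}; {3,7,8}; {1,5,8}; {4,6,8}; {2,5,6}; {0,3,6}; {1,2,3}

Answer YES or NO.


v = 9, block size k = 3, number of blocks = 9.
For resolvability, blocks must partition into parallel classes of size v/k = 3.
Total blocks must therefore be a multiple of 3: 9 = 3·3 + 0 ⇒ divisible ✓.
Greedy packing gives 3 candidate class(es). Each should be a full parallel class (size 3, covers all 9 points).
  Class 1 (3 blocks): {2,4,7}; {1,5,8}; {0,3,6}. Points covered: [0, 1, 2, 3, 4, 5, 6, 7, 8].
  Class 2 (3 blocks): {0,1,4}; {3,7,8}; {2,5,6}. Points covered: [0, 1, 2, 3, 4, 5, 6, 7, 8].
  Class 3 (3 blocks): {0,5,7}; {4,6,8}; {1,2,3}. Points covered: [0, 1, 2, 3, 4, 5, 6, 7, 8].
All classes full (size 3)? YES. All classes cover every point? YES.
Resolvable? YES.

YES


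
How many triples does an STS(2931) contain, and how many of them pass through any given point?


An STS(v) is a 2-(v, 3, 1) BIBD: block size k = 3, λ = 1.
Replication: r(k − 1) = λ(v − 1) ⇒ r·2 = 2931 − 1 = 2930 ⇒ r = 1465.
Block count: bk = vr ⇒ b·3 = 2931·1465 = 4293915 ⇒ b = 1431305.
(Check via b = v(v − 1)/6 = 2931·2930/6 = 8587830/6 = 1431305.)

r = 1465, b = 1431305.


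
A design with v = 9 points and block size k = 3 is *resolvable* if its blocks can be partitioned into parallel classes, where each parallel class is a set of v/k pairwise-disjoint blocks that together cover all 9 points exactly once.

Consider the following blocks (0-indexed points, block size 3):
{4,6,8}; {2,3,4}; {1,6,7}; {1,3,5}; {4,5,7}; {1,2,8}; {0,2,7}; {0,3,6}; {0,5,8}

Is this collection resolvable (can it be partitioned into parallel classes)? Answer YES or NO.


v = 9, block size k = 3, number of blocks = 9.
For resolvability, blocks must partition into parallel classes of size v/k = 3.
Total blocks must therefore be a multiple of 3: 9 = 3·3 + 0 ⇒ divisible ✓.
Greedy packing gives 3 candidate class(es). Each should be a full parallel class (size 3, covers all 9 points).
  Class 1 (3 blocks): {4,6,8}; {1,3,5}; {0,2,7}. Points covered: [0, 1, 2, 3, 4, 5, 6, 7, 8].
  Class 2 (3 blocks): {2,3,4}; {1,6,7}; {0,5,8}. Points covered: [0, 1, 2, 3, 4, 5, 6, 7, 8].
  Class 3 (3 blocks): {4,5,7}; {1,2,8}; {0,3,6}. Points covered: [0, 1, 2, 3, 4, 5, 6, 7, 8].
All classes full (size 3)? YES. All classes cover every point? YES.
Resolvable? YES.

YES


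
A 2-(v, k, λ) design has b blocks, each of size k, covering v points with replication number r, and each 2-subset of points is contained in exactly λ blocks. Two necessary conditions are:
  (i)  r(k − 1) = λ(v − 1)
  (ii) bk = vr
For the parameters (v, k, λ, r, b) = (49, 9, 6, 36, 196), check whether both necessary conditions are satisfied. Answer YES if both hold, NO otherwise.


Condition (i): r(k − 1) = 36·8 = 288; λ(v − 1) = 6·48 = 288. Match? YES.
Condition (ii): bk = 196·9 = 1764; vr = 49·36 = 1764. Match? YES.
Both conditions hold? YES.

YES


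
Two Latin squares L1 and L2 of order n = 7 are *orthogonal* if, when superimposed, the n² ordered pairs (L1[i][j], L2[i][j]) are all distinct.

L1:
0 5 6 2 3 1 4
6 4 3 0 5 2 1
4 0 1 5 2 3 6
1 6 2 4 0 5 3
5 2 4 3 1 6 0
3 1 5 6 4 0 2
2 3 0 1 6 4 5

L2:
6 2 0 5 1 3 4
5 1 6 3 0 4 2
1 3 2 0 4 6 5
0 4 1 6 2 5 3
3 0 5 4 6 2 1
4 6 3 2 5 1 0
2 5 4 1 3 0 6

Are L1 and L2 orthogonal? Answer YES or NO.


Form the n² = 49 superimposed pairs (L1[i][j], L2[i][j]), row by row (rows and columns indexed from 0):
row 0: (0,6) (5,2) (6,0) (2,5) (3,1) (1,3) (4,4)
row 1: (6,5) (4,1) (3,6) (0,3) (5,0) (2,4) (1,2)
row 2: (4,1) (0,3) (1,2) (5,0) (2,4) (3,6) (6,5)
row 3: (1,0) (6,4) (2,1) (4,6) (0,2) (5,5) (3,3)
row 4: (5,3) (2,0) (4,5) (3,4) (1,6) (6,2) (0,1)
row 5: (3,4) (1,6) (5,3) (6,2) (4,5) (0,1) (2,0)
row 6: (2,2) (3,5) (0,4) (1,1) (6,3) (4,0) (5,6)
Orthogonality requires all 49 pairs distinct.
But the pair (4,1) repeats: cell (1,1) has L1 = 4, L2 = 1, and cell (2,0) has L1 = 4, L2 = 1.
A repeated pair means some other pair never occurs (only 35 distinct pairs out of 49), so the squares are not orthogonal.
Conclusion: NO.

NO


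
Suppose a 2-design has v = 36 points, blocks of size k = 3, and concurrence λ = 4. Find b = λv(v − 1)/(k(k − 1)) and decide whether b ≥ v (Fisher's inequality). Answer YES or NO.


r = λ(v − 1)/(k − 1) = 4·35/2 = 70.
b = vr/k = 36·70/3 = 840.
Fisher's inequality: b ≥ v ⇔ 840 ≥ 36? YES.

YES


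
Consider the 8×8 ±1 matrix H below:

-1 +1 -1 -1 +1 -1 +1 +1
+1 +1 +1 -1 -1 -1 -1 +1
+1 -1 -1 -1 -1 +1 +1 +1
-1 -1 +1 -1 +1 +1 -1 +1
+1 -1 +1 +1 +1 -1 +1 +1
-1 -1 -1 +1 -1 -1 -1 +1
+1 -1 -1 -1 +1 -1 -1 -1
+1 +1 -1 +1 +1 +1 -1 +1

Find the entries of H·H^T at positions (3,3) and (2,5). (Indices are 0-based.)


Row 2 of H: [1, -1, -1, -1, -1, 1, 1, 1].
Row 3 of H: [-1, -1, 1, -1, 1, 1, -1, 1].
Row 5 of H: [-1, -1, -1, 1, -1, -1, -1, 1].
(H·H^T)[3][3] = Σ_j H[3][j]·H[3][j] = (-1)² + (-1)² + (1)² + (-1)² + (1)² + (1)² + (-1)² + (1)² = 1 + 1 + 1 + 1 + 1 + 1 + 1 + 1 = 8.
(H·H^T)[2][5] = Σ_j H[2][j]·H[5][j] = (1)·(-1) + (-1)·(-1) + (-1)·(-1) + (-1)·(1) + (-1)·(-1) + (1)·(-1) + (1)·(-1) + (1)·(1) = -1 + 1 + 1 + -1 + 1 + -1 + -1 + 1 = 0.
So rows 2 and 5 are orthogonal; the diagonal entry equals n = 8.

(3,3) entry = 8; (2,5) entry = 0.


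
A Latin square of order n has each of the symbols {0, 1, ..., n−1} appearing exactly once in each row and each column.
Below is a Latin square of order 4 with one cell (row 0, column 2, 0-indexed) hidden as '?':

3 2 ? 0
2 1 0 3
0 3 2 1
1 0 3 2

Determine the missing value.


Row 0 contains symbols [0, 2, 3] — missing [1].
Column 2 contains symbols [0, 2, 3] — missing [1].
The missing symbol must appear in both missing sets; intersection = [1].
Therefore the hidden value is 1.

Missing value = 1.


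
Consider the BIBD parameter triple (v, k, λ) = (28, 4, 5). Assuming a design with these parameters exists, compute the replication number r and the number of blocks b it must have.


Any 2-(v, k, λ) BIBD satisfies two necessary conditions:
  (i)  Each point sits in r blocks, and counting incidences through any fixed point gives r(k − 1) = λ(v − 1), so r = λ(v − 1)/(k − 1).
  (ii) Total incidences bk = vr, so b = vr/k.
Step 1: r = λ(v − 1)/(k − 1) = 5·(28 − 1)/(4 − 1) = 5·27/3 = 135/3 = 45.
Step 2: b = vr/k = 28·45/4 = 1260/4 = 315.
Check integrality: r = 45 ∈ Z ✓, b = 315 ∈ Z ✓.
(These identities are necessary conditions: they determine r and b for any design with these parameters, but do not by themselves prove that one exists.)

r = 45, b = 315.


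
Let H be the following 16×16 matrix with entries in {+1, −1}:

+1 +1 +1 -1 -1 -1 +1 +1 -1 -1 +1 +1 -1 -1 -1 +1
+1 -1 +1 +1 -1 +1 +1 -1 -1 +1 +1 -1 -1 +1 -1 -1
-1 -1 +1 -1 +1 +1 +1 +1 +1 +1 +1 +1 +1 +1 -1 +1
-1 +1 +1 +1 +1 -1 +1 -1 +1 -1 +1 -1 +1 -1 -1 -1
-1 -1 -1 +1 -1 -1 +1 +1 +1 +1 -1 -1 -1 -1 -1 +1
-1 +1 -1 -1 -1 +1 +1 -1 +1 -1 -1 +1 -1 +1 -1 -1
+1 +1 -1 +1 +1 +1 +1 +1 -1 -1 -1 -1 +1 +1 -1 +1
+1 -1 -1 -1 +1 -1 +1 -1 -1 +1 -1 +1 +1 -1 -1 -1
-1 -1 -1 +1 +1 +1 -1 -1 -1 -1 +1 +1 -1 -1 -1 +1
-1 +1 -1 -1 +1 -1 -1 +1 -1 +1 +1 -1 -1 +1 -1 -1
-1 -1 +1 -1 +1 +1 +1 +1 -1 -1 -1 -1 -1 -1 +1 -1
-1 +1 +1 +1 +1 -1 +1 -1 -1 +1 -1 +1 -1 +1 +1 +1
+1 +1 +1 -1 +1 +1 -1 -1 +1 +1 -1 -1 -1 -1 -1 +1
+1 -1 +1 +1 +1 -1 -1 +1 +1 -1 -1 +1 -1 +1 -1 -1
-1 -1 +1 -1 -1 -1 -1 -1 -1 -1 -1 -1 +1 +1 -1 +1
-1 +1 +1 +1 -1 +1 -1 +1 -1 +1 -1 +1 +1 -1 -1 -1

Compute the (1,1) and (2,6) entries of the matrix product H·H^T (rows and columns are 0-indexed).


Row 1 of H: [1, -1, 1, 1, -1, 1, 1, -1, -1, 1, 1, -1, -1, 1, -1, -1].
Row 2 of H: [-1, -1, 1, -1, 1, 1, 1, 1, 1, 1, 1, 1, 1, 1, -1, 1].
Row 6 of H: [1, 1, -1, 1, 1, 1, 1, 1, -1, -1, -1, -1, 1, 1, -1, 1].
(H·H^T)[1][1] = Σ_j H[1][j]·H[1][j] = (1)² + (-1)² + (1)² + (1)² + (-1)² + (1)² + (1)² + (-1)² + (-1)² + (1)² + (1)² + (-1)² + (-1)² + (1)² + (-1)² + (-1)² = 1 + 1 + 1 + 1 + 1 + 1 + 1 + 1 + 1 + 1 + 1 + 1 + 1 + 1 + 1 + 1 = 16.
(H·H^T)[2][6] = Σ_j H[2][j]·H[6][j] = (-1)·(1) + (-1)·(1) + (1)·(-1) + (-1)·(1) + (1)·(1) + (1)·(1) + (1)·(1) + (1)·(1) + (1)·(-1) + (1)·(-1) + (1)·(-1) + (1)·(-1) + (1)·(1) + (1)·(1) + (-1)·(-1) + (1)·(1) = -1 + -1 + -1 + -1 + 1 + 1 + 1 + 1 + -1 + -1 + -1 + -1 + 1 + 1 + 1 + 1 = 0.
So rows 2 and 6 are orthogonal; the diagonal entry equals n = 16.

(1,1) entry = 16; (2,6) entry = 0.
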